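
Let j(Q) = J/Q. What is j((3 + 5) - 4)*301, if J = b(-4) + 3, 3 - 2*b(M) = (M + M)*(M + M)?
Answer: -16555/8 ≈ -2069.4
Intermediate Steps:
b(M) = 3/2 - 2*M² (b(M) = 3/2 - (M + M)*(M + M)/2 = 3/2 - 2*M*2*M/2 = 3/2 - 2*M²)
J = -55/2 (J = (3/2 - 2*(-4)²) + 3 = (3/2 - 2*16) + 3 = (3/2 - 32) + 3 = -61/2 + 3 = -55/2 ≈ -27.500)
j(Q) = -55/(2*Q)
j((3 + 5) - 4)*301 = -55/(2*((3 + 5) - 4))*301 = -55/(2*(8 - 4))*301 = -55/2/4*301 = -55/2*¼*301 = -55/8*301 = -16555/8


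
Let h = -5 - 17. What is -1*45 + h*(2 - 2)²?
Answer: -45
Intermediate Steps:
h = -22
-1*45 + h*(2 - 2)² = -1*45 - 22*(2 - 2)² = -45 - 22*0² = -45 - 22*0 = -45 + 0 = -45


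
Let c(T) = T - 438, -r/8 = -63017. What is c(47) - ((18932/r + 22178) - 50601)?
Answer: 3532980355/126034 ≈ 28032.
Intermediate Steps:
r = 504136 (r = -8*(-63017) = 504136)
c(T) = -438 + T
c(47) - ((18932/r + 22178) - 50601) = (-438 + 47) - ((18932/504136 + 22178) - 50601) = -391 - ((18932*(1/504136) + 22178) - 50601) = -391 - ((4733/126034 + 22178) - 50601) = -391 - (2795186785/126034 - 50601) = -391 - 1*(-3582259649/126034) = -391 + 3582259649/126034 = 3532980355/126034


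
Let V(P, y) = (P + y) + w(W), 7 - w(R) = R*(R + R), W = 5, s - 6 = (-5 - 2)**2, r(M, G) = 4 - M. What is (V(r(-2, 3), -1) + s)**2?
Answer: 289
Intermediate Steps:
s = 55 (s = 6 + (-5 - 2)**2 = 6 + (-7)**2 = 6 + 49 = 55)
w(R) = 7 - 2*R**2 (w(R) = 7 - R*(R + R) = 7 - R*2*R = 7 - 2*R**2)
V(P, y) = -43 + P + y (V(P, y) = (P + y) + (7 - 2*5**2) = (P + y) + (7 - 2*25) = (P + y) + (7 - 50) = (P + y) - 43 = -43 + P + y)
(V(r(-2, 3), -1) + s)**2 = ((-43 + (4 - 1*(-2)) - 1) + 55)**2 = ((-43 + (4 + 2) - 1) + 55)**2 = ((-43 + 6 - 1) + 55)**2 = (-38 + 55)**2 = 17**2 = 289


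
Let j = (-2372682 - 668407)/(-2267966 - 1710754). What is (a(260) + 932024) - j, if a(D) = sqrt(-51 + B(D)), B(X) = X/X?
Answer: 3708259488191/3978720 + 5*I*sqrt(2) ≈ 9.3202e+5 + 7.0711*I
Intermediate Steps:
B(X) = 1
a(D) = 5*I*sqrt(2) (a(D) = sqrt(-51 + 1) = sqrt(-50) = 5*I*sqrt(2))
j = 3041089/3978720 (j = -3041089/(-3978720) = -3041089*(-1/3978720) = 3041089/3978720 ≈ 0.76434)
(a(260) + 932024) - j = (5*I*sqrt(2) + 932024) - 1*3041089/3978720 = (932024 + 5*I*sqrt(2)) - 3041089/3978720 = 3708259488191/3978720 + 5*I*sqrt(2)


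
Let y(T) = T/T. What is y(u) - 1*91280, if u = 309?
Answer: -91279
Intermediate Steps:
y(T) = 1
y(u) - 1*91280 = 1 - 1*91280 = 1 - 91280 = -91279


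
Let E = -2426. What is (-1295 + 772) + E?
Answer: -2949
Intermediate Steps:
(-1295 + 772) + E = (-1295 + 772) - 2426 = -523 - 2426 = -2949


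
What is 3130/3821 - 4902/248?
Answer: -8977151/473804 ≈ -18.947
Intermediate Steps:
3130/3821 - 4902/248 = 3130*(1/3821) - 4902*1/248 = 3130/3821 - 2451/124 = -8977151/473804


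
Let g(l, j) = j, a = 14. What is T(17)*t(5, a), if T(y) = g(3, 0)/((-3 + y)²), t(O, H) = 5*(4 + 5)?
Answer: 0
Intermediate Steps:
t(O, H) = 45 (t(O, H) = 5*9 = 45)
T(y) = 0 (T(y) = 0/((-3 + y)²) = 0/(-3 + y)² = 0)
T(17)*t(5, a) = 0*45 = 0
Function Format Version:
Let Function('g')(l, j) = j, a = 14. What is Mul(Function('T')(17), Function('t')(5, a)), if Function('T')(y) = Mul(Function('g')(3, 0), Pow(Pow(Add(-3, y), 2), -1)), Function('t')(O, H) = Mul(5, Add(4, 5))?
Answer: 0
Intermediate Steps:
Function('t')(O, H) = 45 (Function('t')(O, H) = Mul(5, 9) = 45)
Function('T')(y) = 0 (Function('T')(y) = Mul(0, Pow(Pow(Add(-3, y), 2), -1)) = Mul(0, Pow(Add(-3, y), -2)) = 0)
Mul(Function('T')(17), Function('t')(5, a)) = Mul(0, 45) = 0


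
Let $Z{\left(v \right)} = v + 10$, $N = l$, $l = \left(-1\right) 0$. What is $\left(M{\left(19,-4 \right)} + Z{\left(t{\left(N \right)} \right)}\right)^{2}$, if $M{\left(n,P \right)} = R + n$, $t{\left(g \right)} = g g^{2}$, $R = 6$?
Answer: $1225$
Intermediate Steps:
$l = 0$
$N = 0$
$t{\left(g \right)} = g^{3}$
$Z{\left(v \right)} = 10 + v$
$M{\left(n,P \right)} = 6 + n$
$\left(M{\left(19,-4 \right)} + Z{\left(t{\left(N \right)} \right)}\right)^{2} = \left(\left(6 + 19\right) + \left(10 + 0^{3}\right)\right)^{2} = \left(25 + \left(10 + 0\right)\right)^{2} = \left(25 + 10\right)^{2} = 35^{2} = 1225$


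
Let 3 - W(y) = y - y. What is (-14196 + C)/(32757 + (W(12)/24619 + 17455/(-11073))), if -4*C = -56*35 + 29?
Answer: -14953267175511/35717324704532 ≈ -0.41866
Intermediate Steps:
W(y) = 3 (W(y) = 3 - (y - y) = 3 - 1*0 = 3 + 0 = 3)
C = 1931/4 (C = -(-56*35 + 29)/4 = -(-1960 + 29)/4 = -¼*(-1931) = 1931/4 ≈ 482.75)
(-14196 + C)/(32757 + (W(12)/24619 + 17455/(-11073))) = (-14196 + 1931/4)/(32757 + (3/24619 + 17455/(-11073))) = -54853/(4*(32757 + (3*(1/24619) + 17455*(-1/11073)))) = -54853/(4*(32757 + (3/24619 - 17455/11073))) = -54853/(4*(32757 - 429691426/272606187)) = -54853/(4*8929331176133/272606187) = -54853/4*272606187/8929331176133 = -14953267175511/35717324704532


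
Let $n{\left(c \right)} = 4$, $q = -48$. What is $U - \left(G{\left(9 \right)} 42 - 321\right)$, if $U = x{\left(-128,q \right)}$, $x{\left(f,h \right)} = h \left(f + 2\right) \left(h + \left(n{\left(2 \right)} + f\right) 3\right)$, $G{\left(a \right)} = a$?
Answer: $-2540217$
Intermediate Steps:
$x{\left(f,h \right)} = h \left(2 + f\right) \left(12 + h + 3 f\right)$ ($x{\left(f,h \right)} = h \left(f + 2\right) \left(h + \left(4 + f\right) 3\right) = h \left(2 + f\right) \left(h + \left(12 + 3 f\right)\right) = h \left(2 + f\right) \left(12 + h + 3 f\right)$)
$U = -2540160$ ($U = - 48 \left(24 + 2 \left(-48\right) + 3 \left(-128\right)^{2} + 18 \left(-128\right) - -6144\right) = - 48 \left(24 - 96 + 3 \cdot 16384 - 2304 + 6144\right) = - 48 \left(24 - 96 + 49152 - 2304 + 6144\right) = \left(-48\right) 52920 = -2540160$)
$U - \left(G{\left(9 \right)} 42 - 321\right) = -2540160 - \left(9 \cdot 42 - 321\right) = -2540160 - \left(378 - 321\right) = -2540160 - 57 = -2540217$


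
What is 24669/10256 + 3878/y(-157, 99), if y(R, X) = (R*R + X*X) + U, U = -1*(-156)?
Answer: 446734091/177459568 ≈ 2.5174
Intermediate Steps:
U = 156
y(R, X) = 156 + R² + X² (y(R, X) = (R*R + X*X) + 156 = (R² + X²) + 156 = 156 + R² + X²)
24669/10256 + 3878/y(-157, 99) = 24669/10256 + 3878/(156 + (-157)² + 99²) = 24669*(1/10256) + 3878/(156 + 24649 + 9801) = 24669/10256 + 3878/34606 = 24669/10256 + 3878*(1/34606) = 24669/10256 + 1939/17303 = 446734091/177459568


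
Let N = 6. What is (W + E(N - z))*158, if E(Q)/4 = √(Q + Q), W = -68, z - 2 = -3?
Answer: -10744 + 632*√14 ≈ -8379.3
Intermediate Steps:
z = -1 (z = 2 - 3 = -1)
E(Q) = 4*√2*√Q (E(Q) = 4*√(Q + Q) = 4*√(2*Q) = 4*(√2*√Q) = 4*√2*√Q)
(W + E(N - z))*158 = (-68 + 4*√2*√(6 - 1*(-1)))*158 = (-68 + 4*√2*√(6 + 1))*158 = (-68 + 4*√2*√7)*158 = (-68 + 4*√14)*158 = -10744 + 632*√14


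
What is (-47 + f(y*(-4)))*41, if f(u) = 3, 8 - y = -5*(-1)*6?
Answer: -1804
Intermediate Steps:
y = -22 (y = 8 - (-5*(-1))*6 = 8 - 5*6 = 8 - 1*30 = 8 - 30 = -22)
(-47 + f(y*(-4)))*41 = (-47 + 3)*41 = -44*41 = -1804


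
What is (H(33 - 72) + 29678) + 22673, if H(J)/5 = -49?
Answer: 52106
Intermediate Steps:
H(J) = -245 (H(J) = 5*(-49) = -245)
(H(33 - 72) + 29678) + 22673 = (-245 + 29678) + 22673 = 29433 + 22673 = 52106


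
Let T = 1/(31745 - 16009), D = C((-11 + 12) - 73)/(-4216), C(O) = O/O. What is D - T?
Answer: -1247/4146436 ≈ -0.00030074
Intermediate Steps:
C(O) = 1
D = -1/4216 (D = 1/(-4216) = 1*(-1/4216) = -1/4216 ≈ -0.00023719)
T = 1/15736 ≈ 6.3549e-5
D - T = -1/4216 - 1*1/15736 = -1/4216 - 1/15736 = -1247/4146436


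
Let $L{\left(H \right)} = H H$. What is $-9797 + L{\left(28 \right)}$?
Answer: $-9013$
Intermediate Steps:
$L{\left(H \right)} = H^{2}$
$-9797 + L{\left(28 \right)} = -9797 + 28^{2} = -9797 + 784 = -9013$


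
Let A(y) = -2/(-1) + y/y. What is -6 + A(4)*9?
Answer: 21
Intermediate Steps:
A(y) = 3 (A(y) = -2*(-1) + 1 = 2 + 1 = 3)
-6 + A(4)*9 = -6 + 3*9 = -6 + 27 = 21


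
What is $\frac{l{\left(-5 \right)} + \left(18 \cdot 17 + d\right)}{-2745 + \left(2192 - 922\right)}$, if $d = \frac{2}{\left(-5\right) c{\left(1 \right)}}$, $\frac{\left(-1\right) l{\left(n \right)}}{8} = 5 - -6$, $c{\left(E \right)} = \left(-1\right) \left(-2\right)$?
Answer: $- \frac{1089}{7375} \approx -0.14766$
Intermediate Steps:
$c{\left(E \right)} = 2$
$l{\left(n \right)} = -88$ ($l{\left(n \right)} = - 8 \left(5 - -6\right) = - 8 \left(5 + 6\right) = \left(-8\right) 11 = -88$)
$d = - \frac{1}{5}$ ($d = \frac{2}{\left(-5\right) 2} = \frac{2}{-10} = 2 \left(- \frac{1}{10}\right) = - \frac{1}{5} \approx -0.2$)
$\frac{l{\left(-5 \right)} + \left(18 \cdot 17 + d\right)}{-2745 + \left(2192 - 922\right)} = \frac{-88 + \left(18 \cdot 17 - \frac{1}{5}\right)}{-2745 + \left(2192 - 922\right)} = \frac{-88 + \left(306 - \frac{1}{5}\right)}{-2745 + \left(2192 - 922\right)} = \frac{-88 + \frac{1529}{5}}{-2745 + 1270} = \frac{1089}{5 \left(-1475\right)} = \frac{1089}{5} \left(- \frac{1}{1475}\right) = - \frac{1089}{7375}$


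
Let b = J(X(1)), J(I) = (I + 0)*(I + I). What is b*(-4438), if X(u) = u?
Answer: -8876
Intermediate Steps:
J(I) = 2*I**2 (J(I) = I*(2*I) = 2*I**2)
b = 2 (b = 2*1**2 = 2*1 = 2)
b*(-4438) = 2*(-4438) = -8876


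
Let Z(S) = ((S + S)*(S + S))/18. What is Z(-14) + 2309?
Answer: 21173/9 ≈ 2352.6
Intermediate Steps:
Z(S) = 2*S**2/9 (Z(S) = ((2*S)*(2*S))*(1/18) = (4*S**2)*(1/18) = 2*S**2/9)
Z(-14) + 2309 = (2/9)*(-14)**2 + 2309 = (2/9)*196 + 2309 = 392/9 + 2309 = 21173/9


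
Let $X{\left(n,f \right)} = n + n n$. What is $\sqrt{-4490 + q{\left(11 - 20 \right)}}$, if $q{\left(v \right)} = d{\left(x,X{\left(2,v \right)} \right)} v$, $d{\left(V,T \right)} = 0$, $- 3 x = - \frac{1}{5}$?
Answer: $i \sqrt{4490} \approx 67.007 i$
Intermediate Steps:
$x = \frac{1}{15}$ ($x = - \frac{\left(-1\right) \frac{1}{5}}{3} = \left(- \frac{1}{3}\right) \left(- \frac{1}{5}\right) = \frac{1}{15} \approx 0.066667$)
$X{\left(n,f \right)} = n + n^{2}$
$q{\left(v \right)} = 0$ ($q{\left(v \right)} = 0 v = 0$)
$\sqrt{-4490 + q{\left(11 - 20 \right)}} = \sqrt{-4490 + 0} = \sqrt{-4490} = i \sqrt{4490}$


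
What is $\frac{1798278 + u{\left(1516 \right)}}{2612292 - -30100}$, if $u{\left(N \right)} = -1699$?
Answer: $\frac{1796579}{2642392} \approx 0.67991$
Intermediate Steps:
$\frac{1798278 + u{\left(1516 \right)}}{2612292 - -30100} = \frac{1798278 - 1699}{2612292 - -30100} = \frac{1796579}{2612292 + 30100} = \frac{1796579}{2642392}$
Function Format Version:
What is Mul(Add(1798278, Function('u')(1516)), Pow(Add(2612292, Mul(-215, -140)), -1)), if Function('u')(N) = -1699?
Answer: Rational(1796579, 2642392) ≈ 0.67991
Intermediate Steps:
Mul(Add(1798278, Function('u')(1516)), Pow(Add(2612292, Mul(-215, -140)), -1)) = Mul(Add(1798278, -1699), Pow(Add(2612292, Mul(-215, -140)), -1)) = Mul(1796579, Pow(Add(2612292, 30100), -1)) = Mul(1796579, Pow(2642392, -1)) = Mul(1796579, Rational(1, 2642392)) = Rational(1796579, 2642392)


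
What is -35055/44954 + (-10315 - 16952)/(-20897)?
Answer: 25958757/49442302 ≈ 0.52503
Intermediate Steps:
-35055/44954 + (-10315 - 16952)/(-20897) = -35055*1/44954 - 27267*(-1/20897) = -1845/2366 + 27267/20897 = 25958757/49442302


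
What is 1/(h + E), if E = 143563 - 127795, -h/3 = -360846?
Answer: 1/1098306 ≈ 9.1049e-7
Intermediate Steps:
h = 1082538 (h = -3*(-360846) = 1082538)
E = 15768
1/(h + E) = 1/(1082538 + 15768) = 1/1098306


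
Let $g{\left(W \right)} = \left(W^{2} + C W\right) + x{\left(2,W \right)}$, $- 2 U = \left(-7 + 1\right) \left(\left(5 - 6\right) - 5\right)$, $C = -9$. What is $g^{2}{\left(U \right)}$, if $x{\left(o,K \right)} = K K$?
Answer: $656100$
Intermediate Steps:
$x{\left(o,K \right)} = K^{2}$
$U = -18$ ($U = - \frac{\left(-7 + 1\right) \left(\left(5 - 6\right) - 5\right)}{2} = - \frac{\left(-6\right) \left(\left(5 - 6\right) - 5\right)}{2} = - \frac{\left(-6\right) \left(-1 - 5\right)}{2} = - \frac{\left(-6\right) \left(-6\right)}{2} = \left(- \frac{1}{2}\right) 36 = -18$)
$g{\left(W \right)} = - 9 W + 2 W^{2}$ ($g{\left(W \right)} = \left(W^{2} - 9 W\right) + W^{2} = - 9 W + 2 W^{2}$)
$g^{2}{\left(U \right)} = \left(- 18 \left(-9 + 2 \left(-18\right)\right)\right)^{2} = \left(- 18 \left(-9 - 36\right)\right)^{2} = \left(\left(-18\right) \left(-45\right)\right)^{2} = 810^{2} = 656100$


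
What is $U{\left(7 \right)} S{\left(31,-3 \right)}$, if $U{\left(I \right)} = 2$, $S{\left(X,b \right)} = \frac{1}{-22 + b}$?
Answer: $- \frac{2}{25} \approx -0.08$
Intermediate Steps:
$U{\left(7 \right)} S{\left(31,-3 \right)} = \frac{2}{-22 - 3} = \frac{2}{-25} = 2 \left(- \frac{1}{25}\right) = - \frac{2}{25}$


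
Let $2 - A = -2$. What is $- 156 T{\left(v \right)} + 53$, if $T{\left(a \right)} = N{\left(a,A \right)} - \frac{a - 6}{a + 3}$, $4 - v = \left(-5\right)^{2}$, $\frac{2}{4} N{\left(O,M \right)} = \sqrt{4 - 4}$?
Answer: $287$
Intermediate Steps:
$A = 4$ ($A = 2 - -2 = 2 + 2 = 4$)
$N{\left(O,M \right)} = 0$ ($N{\left(O,M \right)} = 2 \sqrt{4 - 4} = 2 \sqrt{0} = 2 \cdot 0 = 0$)
$v = -21$ ($v = 4 - \left(-5\right)^{2} = 4 - 25 = -21$)
$T{\left(a \right)} = - \frac{-6 + a}{3 + a}$ ($T{\left(a \right)} = 0 - \frac{a - 6}{a + 3} = 0 - \frac{-6 + a}{3 + a} = - \frac{-6 + a}{3 + a}$)
$- 156 T{\left(v \right)} + 53 = - 156 \frac{6 - -21}{3 - 21} + 53 = - 156 \frac{6 + 21}{-18} + 53 = - 156 \left(\left(- \frac{1}{18}\right) 27\right) + 53 = \left(-156\right) \left(- \frac{3}{2}\right) + 53 = 234 + 53 = 287$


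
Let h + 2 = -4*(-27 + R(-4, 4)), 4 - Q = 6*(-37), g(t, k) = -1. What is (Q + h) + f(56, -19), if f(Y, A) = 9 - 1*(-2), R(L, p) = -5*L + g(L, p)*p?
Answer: 279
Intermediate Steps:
R(L, p) = -p - 5*L (R(L, p) = -5*L - p = -p - 5*L)
f(Y, A) = 11 (f(Y, A) = 9 + 2 = 11)
Q = 226 (Q = 4 - 6*(-37) = 4 - 1*(-222) = 4 + 222 = 226)
h = 42 (h = -2 - 4*(-27 + (-1*4 - 5*(-4))) = -2 - 4*(-27 + (-4 + 20)) = -2 - 4*(-27 + 16) = -2 - 4*(-11) = -2 + 44 = 42)
(Q + h) + f(56, -19) = (226 + 42) + 11 = 268 + 11 = 279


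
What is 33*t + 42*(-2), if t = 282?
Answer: 9222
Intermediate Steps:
33*t + 42*(-2) = 33*282 + 42*(-2) = 9306 - 84 = 9222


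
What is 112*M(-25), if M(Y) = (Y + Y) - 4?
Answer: -6048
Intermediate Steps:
M(Y) = -4 + 2*Y (M(Y) = 2*Y - 4 = -4 + 2*Y)
112*M(-25) = 112*(-4 + 2*(-25)) = 112*(-4 - 50) = 112*(-54) = -6048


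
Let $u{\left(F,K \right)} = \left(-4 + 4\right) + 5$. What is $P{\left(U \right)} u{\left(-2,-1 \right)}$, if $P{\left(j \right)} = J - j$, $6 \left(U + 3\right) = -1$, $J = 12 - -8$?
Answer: $\frac{695}{6} \approx 115.83$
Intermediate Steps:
$J = 20$ ($J = 12 + 8 = 20$)
$u{\left(F,K \right)} = 5$ ($u{\left(F,K \right)} = 0 + 5 = 5$)
$U = - \frac{19}{6}$ ($U = -3 + \frac{1}{6} \left(-1\right) = -3 - \frac{1}{6} = - \frac{19}{6} \approx -3.1667$)
$P{\left(j \right)} = 20 - j$
$P{\left(U \right)} u{\left(-2,-1 \right)} = \left(20 - - \frac{19}{6}\right) 5 = \left(20 + \frac{19}{6}\right) 5 = \frac{139}{6} \cdot 5 = \frac{695}{6}$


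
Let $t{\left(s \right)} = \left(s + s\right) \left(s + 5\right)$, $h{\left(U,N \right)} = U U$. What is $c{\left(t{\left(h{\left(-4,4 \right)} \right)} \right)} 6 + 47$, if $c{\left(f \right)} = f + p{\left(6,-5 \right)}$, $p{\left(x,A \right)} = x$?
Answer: $4115$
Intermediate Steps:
$h{\left(U,N \right)} = U^{2}$
$t{\left(s \right)} = 2 s \left(5 + s\right)$
$c{\left(f \right)} = 6 + f$ ($c{\left(f \right)} = f + 6 = 6 + f$)
$c{\left(t{\left(h{\left(-4,4 \right)} \right)} \right)} 6 + 47 = \left(6 + 2 \left(-4\right)^{2} \left(5 + \left(-4\right)^{2}\right)\right) 6 + 47 = \left(6 + 2 \cdot 16 \left(5 + 16\right)\right) 6 + 47 = \left(6 + 2 \cdot 16 \cdot 21\right) 6 + 47 = \left(6 + 672\right) 6 + 47 = 678 \cdot 6 + 47 = 4068 + 47 = 4115$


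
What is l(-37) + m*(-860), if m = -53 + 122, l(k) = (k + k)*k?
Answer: -56602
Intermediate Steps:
l(k) = 2*k**2 (l(k) = (2*k)*k = 2*k**2)
m = 69
l(-37) + m*(-860) = 2*(-37)**2 + 69*(-860) = 2*1369 - 59340 = 2738 - 59340 = -56602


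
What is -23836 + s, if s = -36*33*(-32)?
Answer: 14180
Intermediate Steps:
s = 38016 (s = -1188*(-32) = 38016)
-23836 + s = -23836 + 38016 = 14180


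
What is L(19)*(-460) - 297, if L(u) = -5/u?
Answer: -3343/19 ≈ -175.95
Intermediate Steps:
L(19)*(-460) - 297 = -5/19*(-460) - 297 = 2300/19 - 297 = -3343/19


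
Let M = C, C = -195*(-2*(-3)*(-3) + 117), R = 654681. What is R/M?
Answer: -218227/6435 ≈ -33.912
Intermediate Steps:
C = -19305 (C = -195*(6*(-3) + 117) = -195*(-18 + 117) = -195*99 = -19305)
M = -19305
R/M = 654681/(-19305) = 654681*(-1/19305) = -218227/6435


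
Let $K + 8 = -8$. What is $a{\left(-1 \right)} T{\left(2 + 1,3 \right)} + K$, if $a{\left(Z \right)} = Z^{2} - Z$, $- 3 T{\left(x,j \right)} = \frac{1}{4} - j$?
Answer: $- \frac{85}{6} \approx -14.167$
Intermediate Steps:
$K = -16$ ($K = -8 - 8 = -16$)
$T{\left(x,j \right)} = - \frac{1}{12} + \frac{j}{3}$ ($T{\left(x,j \right)} = - \frac{\frac{1}{4} - j}{3} = - \frac{1}{12} + \frac{j}{3}$)
$a{\left(-1 \right)} T{\left(2 + 1,3 \right)} + K = - (-1 - 1) \left(- \frac{1}{12} + \frac{1}{3} \cdot 3\right) - 16 = \left(-1\right) \left(-2\right) \left(- \frac{1}{12} + 1\right) - 16 = 2 \cdot \frac{11}{12} - 16 = \frac{11}{6} - 16 = - \frac{85}{6}$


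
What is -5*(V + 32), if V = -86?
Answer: 270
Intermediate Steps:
-5*(V + 32) = -5*(-86 + 32) = -5*(-54) = 270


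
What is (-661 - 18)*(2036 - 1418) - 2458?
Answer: -422080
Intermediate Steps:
(-661 - 18)*(2036 - 1418) - 2458 = -679*618 - 2458 = -419622 - 2458 = -422080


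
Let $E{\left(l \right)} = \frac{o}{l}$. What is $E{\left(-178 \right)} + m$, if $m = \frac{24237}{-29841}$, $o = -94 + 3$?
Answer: $- \frac{532885}{1770566} \approx -0.30097$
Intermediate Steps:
$o = -91$
$E{\left(l \right)} = - \frac{91}{l}$
$m = - \frac{8079}{9947}$ ($m = 24237 \left(- \frac{1}{29841}\right) = - \frac{8079}{9947} \approx -0.8122$)
$E{\left(-178 \right)} + m = - \frac{91}{-178} - \frac{8079}{9947} = \left(-91\right) \left(- \frac{1}{178}\right) - \frac{8079}{9947} = \frac{91}{178} - \frac{8079}{9947} = - \frac{532885}{1770566}$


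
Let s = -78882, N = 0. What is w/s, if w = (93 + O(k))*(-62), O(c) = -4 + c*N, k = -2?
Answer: 2759/39441 ≈ 0.069953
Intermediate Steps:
O(c) = -4 (O(c) = -4 + c*0 = -4 + 0 = -4)
w = -5518 (w = (93 - 4)*(-62) = 89*(-62) = -5518)
w/s = -5518/(-78882) = -5518*(-1/78882) = 2759/39441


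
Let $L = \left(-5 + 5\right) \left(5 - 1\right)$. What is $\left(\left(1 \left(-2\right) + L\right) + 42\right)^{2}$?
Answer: $1600$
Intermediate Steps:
$L = 0$ ($L = 0 \cdot 4 = 0$)
$\left(\left(1 \left(-2\right) + L\right) + 42\right)^{2} = \left(\left(1 \left(-2\right) + 0\right) + 42\right)^{2} = \left(\left(-2 + 0\right) + 42\right)^{2} = \left(-2 + 42\right)^{2} = 40^{2} = 1600$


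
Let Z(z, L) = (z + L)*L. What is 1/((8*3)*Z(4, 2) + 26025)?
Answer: 1/26313 ≈ 3.8004e-5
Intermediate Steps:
Z(z, L) = L*(L + z) (Z(z, L) = (L + z)*L = L*(L + z))
1/((8*3)*Z(4, 2) + 26025) = 1/((8*3)*(2*(2 + 4)) + 26025) = 1/(24*(2*6) + 26025) = 1/(24*12 + 26025) = 1/(288 + 26025) = 1/26313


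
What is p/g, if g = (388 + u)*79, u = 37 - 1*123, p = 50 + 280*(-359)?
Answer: -50235/11929 ≈ -4.2112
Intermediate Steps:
p = -100470 (p = 50 - 100520 = -100470)
u = -86 (u = 37 - 123 = -86)
g = 23858 (g = (388 - 86)*79 = 302*79 = 23858)
p/g = -100470/23858 = -100470*1/23858 = -50235/11929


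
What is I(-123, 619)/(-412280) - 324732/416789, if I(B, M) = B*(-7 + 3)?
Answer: -33521392287/42958442230 ≈ -0.78032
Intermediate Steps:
I(B, M) = -4*B (I(B, M) = B*(-4) = -4*B)
I(-123, 619)/(-412280) - 324732/416789 = -4*(-123)/(-412280) - 324732/416789 = 492*(-1/412280) - 324732*1/416789 = -123/103070 - 324732/416789 = -33521392287/42958442230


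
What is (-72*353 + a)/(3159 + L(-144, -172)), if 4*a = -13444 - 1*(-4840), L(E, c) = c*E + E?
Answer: -1021/1029 ≈ -0.99223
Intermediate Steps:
L(E, c) = E + E*c (L(E, c) = E*c + E = E + E*c)
a = -2151 (a = (-13444 - 1*(-4840))/4 = (-13444 + 4840)/4 = (1/4)*(-8604) = -2151)
(-72*353 + a)/(3159 + L(-144, -172)) = (-72*353 - 2151)/(3159 - 144*(1 - 172)) = (-25416 - 2151)/(3159 - 144*(-171)) = -27567/(3159 + 24624) = -27567/27783 = -27567*1/27783 = -1021/1029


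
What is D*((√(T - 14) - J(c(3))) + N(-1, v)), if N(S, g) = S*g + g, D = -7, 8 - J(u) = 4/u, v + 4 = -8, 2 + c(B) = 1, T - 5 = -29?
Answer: 84 - 7*I*√38 ≈ 84.0 - 43.151*I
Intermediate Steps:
T = -24 (T = 5 - 29 = -24)
c(B) = -1 (c(B) = -2 + 1 = -1)
v = -12 (v = -4 - 8 = -12)
J(u) = 8 - 4/u
N(S, g) = g + S*g
D*((√(T - 14) - J(c(3))) + N(-1, v)) = -7*((√(-24 - 14) - (8 - 4/(-1))) - 12*(1 - 1)) = -7*((√(-38) - (8 - 4*(-1))) - 12*0) = -7*((I*√38 - (8 + 4)) + 0) = -7*((I*√38 - 1*12) + 0) = -7*((I*√38 - 12) + 0) = -7*((-12 + I*√38) + 0) = -7*(-12 + I*√38) = 84 - 7*I*√38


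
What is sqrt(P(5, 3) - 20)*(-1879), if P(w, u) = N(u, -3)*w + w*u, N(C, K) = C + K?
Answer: -1879*I*sqrt(5) ≈ -4201.6*I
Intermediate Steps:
P(w, u) = u*w + w*(-3 + u) (P(w, u) = (u - 3)*w + w*u = (-3 + u)*w + u*w = w*(-3 + u) + u*w = u*w + w*(-3 + u))
sqrt(P(5, 3) - 20)*(-1879) = sqrt(5*(-3 + 2*3) - 20)*(-1879) = sqrt(5*(-3 + 6) - 20)*(-1879) = sqrt(5*3 - 20)*(-1879) = sqrt(15 - 20)*(-1879) = sqrt(-5)*(-1879) = (I*sqrt(5))*(-1879) = -1879*I*sqrt(5)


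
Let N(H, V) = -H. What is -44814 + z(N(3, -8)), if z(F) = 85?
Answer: -44729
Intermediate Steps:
-44814 + z(N(3, -8)) = -44814 + 85 = -44729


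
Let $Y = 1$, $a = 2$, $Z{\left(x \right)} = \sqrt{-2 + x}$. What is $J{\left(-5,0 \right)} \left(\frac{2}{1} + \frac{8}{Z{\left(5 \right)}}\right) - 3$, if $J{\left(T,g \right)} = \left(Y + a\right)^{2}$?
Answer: $15 + 24 \sqrt{3} \approx 56.569$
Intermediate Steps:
$J{\left(T,g \right)} = 9$ ($J{\left(T,g \right)} = \left(1 + 2\right)^{2} = 3^{2} = 9$)
$J{\left(-5,0 \right)} \left(\frac{2}{1} + \frac{8}{Z{\left(5 \right)}}\right) - 3 = 9 \left(\frac{2}{1} + \frac{8}{\sqrt{-2 + 5}}\right) - 3 = 9 \left(2 \cdot 1 + \frac{8}{\sqrt{3}}\right) - 3 = 9 \left(2 + 8 \frac{\sqrt{3}}{3}\right) - 3 = 9 \left(2 + \frac{8 \sqrt{3}}{3}\right) - 3 = \left(18 + 24 \sqrt{3}\right) - 3 = 15 + 24 \sqrt{3}$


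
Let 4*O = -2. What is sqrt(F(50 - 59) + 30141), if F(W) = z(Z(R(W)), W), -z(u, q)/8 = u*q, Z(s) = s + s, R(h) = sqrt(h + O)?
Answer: 3*sqrt(3349 + 8*I*sqrt(38)) ≈ 173.62 + 1.2782*I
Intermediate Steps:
O = -1/2 (O = (1/4)*(-2) = -1/2 ≈ -0.50000)
R(h) = sqrt(-1/2 + h) (R(h) = sqrt(h - 1/2) = sqrt(-1/2 + h))
Z(s) = 2*s
z(u, q) = -8*q*u (z(u, q) = -8*u*q = -8*q*u)
F(W) = -8*W*sqrt(-2 + 4*W) (F(W) = -8*W*2*(sqrt(-2 + 4*W)/2) = -8*W*sqrt(-2 + 4*W))
sqrt(F(50 - 59) + 30141) = sqrt(-8*(50 - 59)*sqrt(-2 + 4*(50 - 59)) + 30141) = sqrt(-8*(-9)*sqrt(-2 + 4*(-9)) + 30141) = sqrt(-8*(-9)*sqrt(-2 - 36) + 30141) = sqrt(-8*(-9)*sqrt(-38) + 30141) = sqrt(-8*(-9)*I*sqrt(38) + 30141) = sqrt(72*I*sqrt(38) + 30141) = sqrt(30141 + 72*I*sqrt(38))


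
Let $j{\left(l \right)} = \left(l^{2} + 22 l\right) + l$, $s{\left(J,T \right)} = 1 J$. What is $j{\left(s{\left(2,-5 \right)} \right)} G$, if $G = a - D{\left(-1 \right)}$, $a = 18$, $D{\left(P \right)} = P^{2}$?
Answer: $850$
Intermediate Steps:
$s{\left(J,T \right)} = J$
$j{\left(l \right)} = l^{2} + 23 l$
$G = 17$ ($G = 18 - \left(-1\right)^{2} = 18 - 1 = 17$)
$j{\left(s{\left(2,-5 \right)} \right)} G = 2 \left(23 + 2\right) 17 = 2 \cdot 25 \cdot 17 = 50 \cdot 17 = 850$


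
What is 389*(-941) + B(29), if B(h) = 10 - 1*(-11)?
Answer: -366028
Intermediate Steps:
B(h) = 21 (B(h) = 10 + 11 = 21)
389*(-941) + B(29) = 389*(-941) + 21 = -366049 + 21 = -366028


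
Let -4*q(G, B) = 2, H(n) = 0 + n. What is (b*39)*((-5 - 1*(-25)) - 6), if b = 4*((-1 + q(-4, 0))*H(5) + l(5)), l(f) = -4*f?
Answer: -60060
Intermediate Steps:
H(n) = n
q(G, B) = -1/2 (q(G, B) = -1/4*2 = -1/2)
b = -110 (b = 4*((-1 - 1/2)*5 - 4*5) = 4*(-3/2*5 - 20) = 4*(-15/2 - 20) = 4*(-55/2) = -110)
(b*39)*((-5 - 1*(-25)) - 6) = (-110*39)*((-5 - 1*(-25)) - 6) = -4290*((-5 + 25) - 6) = -4290*(20 - 6) = -4290*14 = -60060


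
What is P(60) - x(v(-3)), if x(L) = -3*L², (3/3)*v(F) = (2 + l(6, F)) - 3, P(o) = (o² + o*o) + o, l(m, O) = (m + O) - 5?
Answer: 7287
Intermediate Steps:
l(m, O) = -5 + O + m (l(m, O) = (O + m) - 5 = -5 + O + m)
P(o) = o + 2*o² (P(o) = (o² + o²) + o = 2*o² + o = o + 2*o²)
v(F) = F (v(F) = (2 + (-5 + F + 6)) - 3 = (2 + (1 + F)) - 3 = (3 + F) - 3 = F)
P(60) - x(v(-3)) = 60*(1 + 2*60) - (-3)*(-3)² = 60*(1 + 120) - (-3)*9 = 60*121 - 1*(-27) = 7260 + 27 = 7287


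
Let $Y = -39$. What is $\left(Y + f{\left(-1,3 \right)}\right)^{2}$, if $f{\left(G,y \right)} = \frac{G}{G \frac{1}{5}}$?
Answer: $1156$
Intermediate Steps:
$f{\left(G,y \right)} = 5$ ($f{\left(G,y \right)} = \frac{G}{G \frac{1}{5}} = \frac{G}{\frac{1}{5} G} = G \frac{5}{G} = 5$)
$\left(Y + f{\left(-1,3 \right)}\right)^{2} = \left(-39 + 5\right)^{2} = \left(-34\right)^{2} = 1156$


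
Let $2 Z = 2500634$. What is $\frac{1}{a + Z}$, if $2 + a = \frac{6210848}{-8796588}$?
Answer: $\frac{2199147}{2749624928593} \approx 7.998 \cdot 10^{-7}$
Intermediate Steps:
$a = - \frac{5951006}{2199147}$ ($a = -2 + \frac{6210848}{-8796588} = -2 + 6210848 \left(- \frac{1}{8796588}\right) = -2 - \frac{1552712}{2199147} = - \frac{5951006}{2199147} \approx -2.7061$)
$Z = 1250317$ ($Z = \frac{1}{2} \cdot 2500634 = 1250317$)
$\frac{1}{a + Z} = \frac{1}{- \frac{5951006}{2199147} + 1250317} = \frac{1}{\frac{2749624928593}{2199147}} = \frac{2199147}{2749624928593}$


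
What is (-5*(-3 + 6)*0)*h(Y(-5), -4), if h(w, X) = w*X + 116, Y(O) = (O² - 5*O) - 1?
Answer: 0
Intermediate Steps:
Y(O) = -1 + O² - 5*O
h(w, X) = 116 + X*w (h(w, X) = X*w + 116 = 116 + X*w)
(-5*(-3 + 6)*0)*h(Y(-5), -4) = (-5*(-3 + 6)*0)*(116 - 4*(-1 + (-5)² - 5*(-5))) = (-5*3*0)*(116 - 4*(-1 + 25 + 25)) = (-15*0)*(116 - 4*49) = 0*(116 - 196) = 0*(-80) = 0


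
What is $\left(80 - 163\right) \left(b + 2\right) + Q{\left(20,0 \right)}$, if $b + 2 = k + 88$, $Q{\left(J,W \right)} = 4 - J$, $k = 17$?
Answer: $-8731$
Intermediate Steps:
$b = 103$ ($b = -2 + \left(17 + 88\right) = -2 + 105 = 103$)
$\left(80 - 163\right) \left(b + 2\right) + Q{\left(20,0 \right)} = \left(80 - 163\right) \left(103 + 2\right) + \left(4 - 20\right) = \left(-83\right) 105 + \left(4 - 20\right) = -8715 - 16 = -8731$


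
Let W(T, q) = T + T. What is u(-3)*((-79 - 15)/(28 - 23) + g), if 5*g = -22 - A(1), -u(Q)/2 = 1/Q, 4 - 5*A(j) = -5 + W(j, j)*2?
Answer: -78/5 ≈ -15.600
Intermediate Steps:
W(T, q) = 2*T
A(j) = 9/5 - 4*j/5 (A(j) = ⅘ - (-5 + (2*j)*2)/5 = ⅘ - (-5 + 4*j)/5 = ⅘ + (1 - 4*j/5) = 9/5 - 4*j/5)
u(Q) = -2/Q
g = -23/5 (g = (-22 - (9/5 - ⅘*1))/5 = (-22 - (9/5 - ⅘))/5 = (-22 - 1*1)/5 = (-22 - 1)/5 = (⅕)*(-23) = -23/5 ≈ -4.6000)
u(-3)*((-79 - 15)/(28 - 23) + g) = (-2/(-3))*((-79 - 15)/(28 - 23) - 23/5) = (-2*(-⅓))*(-94/5 - 23/5) = 2*(-94*⅕ - 23/5)/3 = 2*(-94/5 - 23/5)/3 = (⅔)*(-117/5) = -78/5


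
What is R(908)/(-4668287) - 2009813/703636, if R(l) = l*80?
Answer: -9433496019371/3284774791532 ≈ -2.8719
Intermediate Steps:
R(l) = 80*l
R(908)/(-4668287) - 2009813/703636 = (80*908)/(-4668287) - 2009813/703636 = 72640*(-1/4668287) - 2009813*1/703636 = -72640/4668287 - 2009813/703636 = -9433496019371/3284774791532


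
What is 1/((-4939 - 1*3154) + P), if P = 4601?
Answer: -1/3492 ≈ -0.00028637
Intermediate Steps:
1/((-4939 - 1*3154) + P) = 1/((-4939 - 1*3154) + 4601) = 1/((-4939 - 3154) + 4601) = 1/(-8093 + 4601) = 1/(-3492) = -1/3492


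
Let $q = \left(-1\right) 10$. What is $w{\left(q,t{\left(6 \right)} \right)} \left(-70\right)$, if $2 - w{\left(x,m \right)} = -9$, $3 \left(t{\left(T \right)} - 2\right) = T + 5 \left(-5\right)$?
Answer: $-770$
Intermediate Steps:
$q = -10$
$t{\left(T \right)} = - \frac{19}{3} + \frac{T}{3}$ ($t{\left(T \right)} = 2 + \frac{T + 5 \left(-5\right)}{3} = 2 + \frac{T - 25}{3} = 2 + \frac{-25 + T}{3} = 2 + \left(- \frac{25}{3} + \frac{T}{3}\right) = - \frac{19}{3} + \frac{T}{3}$)
$w{\left(x,m \right)} = 11$ ($w{\left(x,m \right)} = 2 - -9 = 2 + 9 = 11$)
$w{\left(q,t{\left(6 \right)} \right)} \left(-70\right) = 11 \left(-70\right) = -770$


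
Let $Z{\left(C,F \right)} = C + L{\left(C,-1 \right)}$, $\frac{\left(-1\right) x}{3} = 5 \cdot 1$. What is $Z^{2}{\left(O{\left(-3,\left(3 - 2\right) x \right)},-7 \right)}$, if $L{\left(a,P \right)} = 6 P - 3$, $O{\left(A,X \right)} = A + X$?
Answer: $729$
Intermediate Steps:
$x = -15$ ($x = - 3 \cdot 5 \cdot 1 = \left(-3\right) 5 = -15$)
$L{\left(a,P \right)} = -3 + 6 P$
$Z{\left(C,F \right)} = -9 + C$ ($Z{\left(C,F \right)} = C + \left(-3 + 6 \left(-1\right)\right) = C - 9 = -9 + C$)
$Z^{2}{\left(O{\left(-3,\left(3 - 2\right) x \right)},-7 \right)} = \left(-9 + \left(-3 + \left(3 - 2\right) \left(-15\right)\right)\right)^{2} = \left(-9 + \left(-3 + 1 \left(-15\right)\right)\right)^{2} = \left(-9 - 18\right)^{2} = \left(-27\right)^{2} = 729$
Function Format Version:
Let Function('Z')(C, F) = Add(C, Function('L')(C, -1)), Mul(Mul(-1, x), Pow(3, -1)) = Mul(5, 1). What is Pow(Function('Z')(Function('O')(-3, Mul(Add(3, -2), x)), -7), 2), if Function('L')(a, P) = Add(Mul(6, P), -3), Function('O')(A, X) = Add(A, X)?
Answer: 729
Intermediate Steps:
x = -15 (x = Mul(-3, Mul(5, 1)) = Mul(-3, 5) = -15)
Function('L')(a, P) = Add(-3, Mul(6, P))
Function('Z')(C, F) = Add(-9, C) (Function('Z')(C, F) = Add(C, Add(-3, Mul(6, -1))) = Add(C, Add(-3, -6)) = Add(C, -9) = Add(-9, C))
Pow(Function('Z')(Function('O')(-3, Mul(Add(3, -2), x)), -7), 2) = Pow(Add(-9, Add(-3, Mul(Add(3, -2), -15))), 2) = Pow(Add(-9, Add(-3, Mul(1, -15))), 2) = Pow(Add(-9, Add(-3, -15)), 2) = Pow(Add(-9, -18), 2) = Pow(-27, 2) = 729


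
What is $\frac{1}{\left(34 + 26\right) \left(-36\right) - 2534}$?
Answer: $- \frac{1}{4694} \approx -0.00021304$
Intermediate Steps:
$\frac{1}{\left(34 + 26\right) \left(-36\right) - 2534} = \frac{1}{60 \left(-36\right) - 2534} = \frac{1}{-2160 - 2534} = \frac{1}{-4694} = - \frac{1}{4694}$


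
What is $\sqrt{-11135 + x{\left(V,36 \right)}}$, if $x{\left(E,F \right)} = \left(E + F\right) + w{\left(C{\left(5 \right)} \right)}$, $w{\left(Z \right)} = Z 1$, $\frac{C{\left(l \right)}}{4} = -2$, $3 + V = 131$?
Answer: $i \sqrt{10979} \approx 104.78 i$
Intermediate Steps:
$V = 128$ ($V = -3 + 131 = 128$)
$C{\left(l \right)} = -8$ ($C{\left(l \right)} = 4 \left(-2\right) = -8$)
$w{\left(Z \right)} = Z$
$x{\left(E,F \right)} = -8 + E + F$ ($x{\left(E,F \right)} = \left(E + F\right) - 8 = -8 + E + F$)
$\sqrt{-11135 + x{\left(V,36 \right)}} = \sqrt{-11135 + \left(-8 + 128 + 36\right)} = \sqrt{-11135 + 156} = \sqrt{-10979} = i \sqrt{10979}$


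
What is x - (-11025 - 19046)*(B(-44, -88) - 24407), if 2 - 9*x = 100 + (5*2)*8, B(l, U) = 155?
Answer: -6563537206/9 ≈ -7.2928e+8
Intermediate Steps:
x = -178/9 (x = 2/9 - (100 + (5*2)*8)/9 = 2/9 - (100 + 10*8)/9 = 2/9 - (100 + 80)/9 = 2/9 - ⅑*180 = 2/9 - 20 = -178/9 ≈ -19.778)
x - (-11025 - 19046)*(B(-44, -88) - 24407) = -178/9 - (-11025 - 19046)*(155 - 24407) = -178/9 - (-30071)*(-24252) = -178/9 - 1*729281892 = -178/9 - 729281892 = -6563537206/9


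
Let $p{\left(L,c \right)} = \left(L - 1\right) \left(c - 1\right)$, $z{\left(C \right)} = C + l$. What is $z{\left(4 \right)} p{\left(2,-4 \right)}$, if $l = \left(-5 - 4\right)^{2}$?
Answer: $-425$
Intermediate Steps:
$l = 81$ ($l = \left(-9\right)^{2} = 81$)
$z{\left(C \right)} = 81 + C$ ($z{\left(C \right)} = C + 81 = 81 + C$)
$p{\left(L,c \right)} = \left(-1 + L\right) \left(-1 + c\right)$
$z{\left(4 \right)} p{\left(2,-4 \right)} = \left(81 + 4\right) \left(1 - 2 - -4 + 2 \left(-4\right)\right) = 85 \left(1 - 2 + 4 - 8\right) = 85 \left(-5\right) = -425$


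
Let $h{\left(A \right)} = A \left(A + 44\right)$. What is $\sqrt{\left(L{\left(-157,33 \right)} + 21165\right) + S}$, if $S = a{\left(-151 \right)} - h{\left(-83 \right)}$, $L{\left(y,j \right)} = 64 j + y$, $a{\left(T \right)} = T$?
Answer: $2 \sqrt{4933} \approx 140.47$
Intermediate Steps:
$L{\left(y,j \right)} = y + 64 j$
$h{\left(A \right)} = A \left(44 + A\right)$
$S = -3388$ ($S = -151 - - 83 \left(44 - 83\right) = -151 - \left(-83\right) \left(-39\right) = -151 - 3237 = -3388$)
$\sqrt{\left(L{\left(-157,33 \right)} + 21165\right) + S} = \sqrt{\left(\left(-157 + 64 \cdot 33\right) + 21165\right) - 3388} = \sqrt{\left(\left(-157 + 2112\right) + 21165\right) - 3388} = \sqrt{\left(1955 + 21165\right) - 3388} = \sqrt{23120 - 3388} = \sqrt{19732} = 2 \sqrt{4933}$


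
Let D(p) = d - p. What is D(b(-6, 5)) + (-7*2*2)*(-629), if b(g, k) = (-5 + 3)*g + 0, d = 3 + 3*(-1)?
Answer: 17600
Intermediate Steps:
d = 0 (d = 3 - 3 = 0)
b(g, k) = -2*g (b(g, k) = -2*g + 0 = -2*g)
D(p) = -p (D(p) = 0 - p = -p)
D(b(-6, 5)) + (-7*2*2)*(-629) = -(-2)*(-6) + (-7*2*2)*(-629) = -1*12 - 14*2*(-629) = -12 - 28*(-629) = -12 + 17612 = 17600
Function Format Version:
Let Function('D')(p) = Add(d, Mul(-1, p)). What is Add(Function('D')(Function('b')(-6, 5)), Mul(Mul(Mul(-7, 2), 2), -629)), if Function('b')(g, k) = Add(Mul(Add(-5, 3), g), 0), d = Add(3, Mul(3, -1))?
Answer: 17600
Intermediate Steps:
d = 0 (d = Add(3, -3) = 0)
Function('b')(g, k) = Mul(-2, g) (Function('b')(g, k) = Add(Mul(-2, g), 0) = Mul(-2, g))
Function('D')(p) = Mul(-1, p) (Function('D')(p) = Add(0, Mul(-1, p)) = Mul(-1, p))
Add(Function('D')(Function('b')(-6, 5)), Mul(Mul(Mul(-7, 2), 2), -629)) = Add(Mul(-1, Mul(-2, -6)), Mul(Mul(Mul(-7, 2), 2), -629)) = Add(Mul(-1, 12), Mul(Mul(-14, 2), -629)) = Add(-12, Mul(-28, -629)) = Add(-12, 17612) = 17600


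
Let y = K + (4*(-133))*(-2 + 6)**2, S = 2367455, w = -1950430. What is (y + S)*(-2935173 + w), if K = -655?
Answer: -11521658927664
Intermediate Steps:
y = -9167 (y = -655 + (4*(-133))*(-2 + 6)**2 = -655 - 532*4**2 = -655 - 532*16 = -655 - 8512 = -9167)
(y + S)*(-2935173 + w) = (-9167 + 2367455)*(-2935173 - 1950430) = 2358288*(-4885603) = -11521658927664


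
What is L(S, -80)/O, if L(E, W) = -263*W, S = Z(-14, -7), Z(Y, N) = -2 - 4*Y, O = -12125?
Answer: -4208/2425 ≈ -1.7353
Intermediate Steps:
S = 54 (S = -2 - 4*(-14) = -2 + 56 = 54)
L(S, -80)/O = -263*(-80)/(-12125) = 21040*(-1/12125) = -4208/2425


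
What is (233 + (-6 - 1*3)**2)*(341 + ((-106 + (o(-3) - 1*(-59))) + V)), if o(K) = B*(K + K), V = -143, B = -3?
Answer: 53066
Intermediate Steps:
o(K) = -6*K (o(K) = -3*(K + K) = -6*K)
(233 + (-6 - 1*3)**2)*(341 + ((-106 + (o(-3) - 1*(-59))) + V)) = (233 + (-6 - 1*3)**2)*(341 + ((-106 + (-6*(-3) - 1*(-59))) - 143)) = (233 + (-6 - 3)**2)*(341 + ((-106 + (18 + 59)) - 143)) = (233 + (-9)**2)*(341 + ((-106 + 77) - 143)) = (233 + 81)*(341 + (-29 - 143)) = 314*(341 - 172) = 314*169 = 53066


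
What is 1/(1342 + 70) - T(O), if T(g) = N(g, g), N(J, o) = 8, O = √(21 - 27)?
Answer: -11295/1412 ≈ -7.9993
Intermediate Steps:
O = I*√6 (O = √(-6) = I*√6 ≈ 2.4495*I)
T(g) = 8
1/(1342 + 70) - T(O) = 1/(1342 + 70) - 1*8 = 1/1412 - 8 = -11295/1412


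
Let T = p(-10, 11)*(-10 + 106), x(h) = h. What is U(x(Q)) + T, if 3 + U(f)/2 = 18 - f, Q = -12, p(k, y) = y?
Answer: 1110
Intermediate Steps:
U(f) = 30 - 2*f (U(f) = -6 + 2*(18 - f) = -6 + (36 - 2*f) = 30 - 2*f)
T = 1056 (T = 11*(-10 + 106) = 11*96 = 1056)
U(x(Q)) + T = (30 - 2*(-12)) + 1056 = (30 + 24) + 1056 = 54 + 1056 = 1110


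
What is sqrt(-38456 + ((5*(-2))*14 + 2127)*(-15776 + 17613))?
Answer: sqrt(3611663) ≈ 1900.4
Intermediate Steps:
sqrt(-38456 + ((5*(-2))*14 + 2127)*(-15776 + 17613)) = sqrt(-38456 + (-10*14 + 2127)*1837) = sqrt(-38456 + (-140 + 2127)*1837) = sqrt(-38456 + 1987*1837) = sqrt(-38456 + 3650119) = sqrt(3611663)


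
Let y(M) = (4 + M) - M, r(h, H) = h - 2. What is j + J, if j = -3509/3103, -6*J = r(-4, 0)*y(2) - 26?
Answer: 2312/321 ≈ 7.2025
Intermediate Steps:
r(h, H) = -2 + h
y(M) = 4
J = 25/3 (J = -((-2 - 4)*4 - 26)/6 = -(-6*4 - 26)/6 = -(-24 - 26)/6 = -⅙*(-50) = 25/3 ≈ 8.3333)
j = -121/107 (j = -3509*1/3103 = -121/107 ≈ -1.1308)
j + J = -121/107 + 25/3 = 2312/321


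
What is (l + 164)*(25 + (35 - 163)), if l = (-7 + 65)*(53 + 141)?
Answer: -1175848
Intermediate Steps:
l = 11252 (l = 58*194 = 11252)
(l + 164)*(25 + (35 - 163)) = (11252 + 164)*(25 + (35 - 163)) = 11416*(25 - 128) = 11416*(-103) = -1175848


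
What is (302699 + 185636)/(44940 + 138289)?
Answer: 488335/183229 ≈ 2.6652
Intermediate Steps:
(302699 + 185636)/(44940 + 138289) = 488335/183229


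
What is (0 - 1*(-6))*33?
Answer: 198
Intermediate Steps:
(0 - 1*(-6))*33 = (0 + 6)*33 = 6*33 = 198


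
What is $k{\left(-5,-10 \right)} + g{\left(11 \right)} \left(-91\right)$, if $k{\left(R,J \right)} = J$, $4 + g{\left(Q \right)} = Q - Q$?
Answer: $354$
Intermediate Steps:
$g{\left(Q \right)} = -4$ ($g{\left(Q \right)} = -4 + \left(Q - Q\right) = -4 + 0 = -4$)
$k{\left(-5,-10 \right)} + g{\left(11 \right)} \left(-91\right) = -10 - -364 = -10 + 364 = 354$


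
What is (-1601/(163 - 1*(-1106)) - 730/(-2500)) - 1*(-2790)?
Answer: 884819887/317250 ≈ 2789.0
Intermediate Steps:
(-1601/(163 - 1*(-1106)) - 730/(-2500)) - 1*(-2790) = (-1601/(163 + 1106) - 730*(-1/2500)) + 2790 = (-1601/1269 + 73/250) + 2790 = -307613/317250 + 2790 = 884819887/317250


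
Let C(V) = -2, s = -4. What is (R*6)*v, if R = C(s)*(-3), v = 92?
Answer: 3312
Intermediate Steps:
R = 6 (R = -2*(-3) = 6)
(R*6)*v = (6*6)*92 = 36*92 = 3312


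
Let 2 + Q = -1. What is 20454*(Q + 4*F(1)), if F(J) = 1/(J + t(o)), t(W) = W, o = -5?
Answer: -81816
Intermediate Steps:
Q = -3 (Q = -2 - 1 = -3)
F(J) = 1/(-5 + J) (F(J) = 1/(J - 5) = 1/(-5 + J))
20454*(Q + 4*F(1)) = 20454*(-3 + 4/(-5 + 1)) = 20454*(-3 + 4/(-4)) = 20454*(-3 + 4*(-¼)) = 20454*(-3 - 1) = 20454*(-4) = -81816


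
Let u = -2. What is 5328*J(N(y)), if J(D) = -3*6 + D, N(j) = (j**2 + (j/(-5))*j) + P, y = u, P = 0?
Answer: -394272/5 ≈ -78854.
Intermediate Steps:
y = -2
N(j) = 4*j**2/5 (N(j) = (j**2 + (j/(-5))*j) + 0 = (j**2 + (j*(-1/5))*j) + 0 = (j**2 + (-j/5)*j) + 0 = (j**2 - j**2/5) + 0 = 4*j**2/5 + 0 = 4*j**2/5)
J(D) = -18 + D
5328*J(N(y)) = 5328*(-18 + (4/5)*(-2)**2) = 5328*(-18 + (4/5)*4) = 5328*(-18 + 16/5) = 5328*(-74/5) = -394272/5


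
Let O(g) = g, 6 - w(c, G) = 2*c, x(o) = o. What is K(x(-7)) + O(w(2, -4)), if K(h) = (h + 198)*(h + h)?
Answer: -2672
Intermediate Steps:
w(c, G) = 6 - 2*c
K(h) = 2*h*(198 + h) (K(h) = (198 + h)*(2*h) = 2*h*(198 + h))
K(x(-7)) + O(w(2, -4)) = 2*(-7)*(198 - 7) + (6 - 2*2) = 2*(-7)*191 + (6 - 4) = -2674 + 2 = -2672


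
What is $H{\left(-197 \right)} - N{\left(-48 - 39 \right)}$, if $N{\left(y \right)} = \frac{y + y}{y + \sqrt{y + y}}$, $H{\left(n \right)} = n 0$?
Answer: $- \frac{174}{89} - \frac{2 i \sqrt{174}}{89} \approx -1.9551 - 0.29642 i$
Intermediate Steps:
$H{\left(n \right)} = 0$
$N{\left(y \right)} = \frac{2 y}{y + \sqrt{2} \sqrt{y}}$ ($N{\left(y \right)} = \frac{2 y}{y + \sqrt{2 y}} = \frac{2 y}{y + \sqrt{2} \sqrt{y}}$)
$H{\left(-197 \right)} - N{\left(-48 - 39 \right)} = 0 - \frac{2 \left(-48 - 39\right)}{\left(-48 - 39\right) + \sqrt{2} \sqrt{-48 - 39}} = 0 - 2 \left(-87\right) \frac{1}{-87 + \sqrt{2} \sqrt{-87}} = 0 - 2 \left(-87\right) \frac{1}{-87 + \sqrt{2} i \sqrt{87}} = 0 - 2 \left(-87\right) \frac{1}{-87 + i \sqrt{174}} = 0 - - \frac{174}{-87 + i \sqrt{174}} = 0 + \frac{174}{-87 + i \sqrt{174}} = \frac{174}{-87 + i \sqrt{174}}$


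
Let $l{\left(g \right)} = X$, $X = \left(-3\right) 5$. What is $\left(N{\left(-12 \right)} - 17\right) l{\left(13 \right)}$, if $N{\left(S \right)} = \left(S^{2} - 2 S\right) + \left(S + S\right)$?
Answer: $-1905$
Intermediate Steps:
$X = -15$
$l{\left(g \right)} = -15$
$N{\left(S \right)} = S^{2}$ ($N{\left(S \right)} = \left(S^{2} - 2 S\right) + 2 S = S^{2}$)
$\left(N{\left(-12 \right)} - 17\right) l{\left(13 \right)} = \left(\left(-12\right)^{2} - 17\right) \left(-15\right) = \left(144 - 17\right) \left(-15\right) = 127 \left(-15\right) = -1905$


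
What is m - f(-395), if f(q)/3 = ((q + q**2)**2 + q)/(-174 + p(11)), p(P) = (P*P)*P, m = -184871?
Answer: -72875985262/1157 ≈ -6.2987e+7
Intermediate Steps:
p(P) = P**3 (p(P) = P**2*P = P**3)
f(q) = 3*q/1157 + 3*(q + q**2)**2/1157 (f(q) = 3*(((q + q**2)**2 + q)/(-174 + 11**3)) = 3*((q + (q + q**2)**2)/(-174 + 1331)) = 3*((q + (q + q**2)**2)/1157) = 3*((q + (q + q**2)**2)*(1/1157)) = 3*(q/1157 + (q + q**2)**2/1157) = 3*q/1157 + 3*(q + q**2)**2/1157)
m - f(-395) = -184871 - 3*(-395)*(1 - 395*(1 - 395)**2)/1157 = -184871 - 3*(-395)*(1 - 395*(-394)**2)/1157 = -184871 - 3*(-395)*(1 - 395*155236)/1157 = -184871 - 3*(-395)*(1 - 61318220)/1157 = -184871 - 3*(-395)*(-61318219)/1157 = -184871 - 1*72662089515/1157 = -184871 - 72662089515/1157 = -72875985262/1157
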